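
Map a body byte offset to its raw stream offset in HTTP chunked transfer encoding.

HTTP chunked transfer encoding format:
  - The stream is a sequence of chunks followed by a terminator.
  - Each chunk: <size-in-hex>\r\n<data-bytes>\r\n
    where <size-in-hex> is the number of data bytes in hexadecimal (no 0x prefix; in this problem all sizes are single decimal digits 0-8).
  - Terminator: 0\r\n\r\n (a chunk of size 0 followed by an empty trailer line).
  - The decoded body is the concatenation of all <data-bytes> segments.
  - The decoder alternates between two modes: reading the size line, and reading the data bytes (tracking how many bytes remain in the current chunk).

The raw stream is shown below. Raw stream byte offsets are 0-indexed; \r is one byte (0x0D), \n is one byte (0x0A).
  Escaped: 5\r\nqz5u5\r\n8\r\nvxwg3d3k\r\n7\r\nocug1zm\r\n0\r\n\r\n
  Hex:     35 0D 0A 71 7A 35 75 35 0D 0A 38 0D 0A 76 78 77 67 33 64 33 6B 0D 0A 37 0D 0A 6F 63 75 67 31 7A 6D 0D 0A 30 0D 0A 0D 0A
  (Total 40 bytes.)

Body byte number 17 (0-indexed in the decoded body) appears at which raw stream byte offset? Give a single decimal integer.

Answer: 30

Derivation:
Chunk 1: stream[0..1]='5' size=0x5=5, data at stream[3..8]='qz5u5' -> body[0..5], body so far='qz5u5'
Chunk 2: stream[10..11]='8' size=0x8=8, data at stream[13..21]='vxwg3d3k' -> body[5..13], body so far='qz5u5vxwg3d3k'
Chunk 3: stream[23..24]='7' size=0x7=7, data at stream[26..33]='ocug1zm' -> body[13..20], body so far='qz5u5vxwg3d3kocug1zm'
Chunk 4: stream[35..36]='0' size=0 (terminator). Final body='qz5u5vxwg3d3kocug1zm' (20 bytes)
Body byte 17 at stream offset 30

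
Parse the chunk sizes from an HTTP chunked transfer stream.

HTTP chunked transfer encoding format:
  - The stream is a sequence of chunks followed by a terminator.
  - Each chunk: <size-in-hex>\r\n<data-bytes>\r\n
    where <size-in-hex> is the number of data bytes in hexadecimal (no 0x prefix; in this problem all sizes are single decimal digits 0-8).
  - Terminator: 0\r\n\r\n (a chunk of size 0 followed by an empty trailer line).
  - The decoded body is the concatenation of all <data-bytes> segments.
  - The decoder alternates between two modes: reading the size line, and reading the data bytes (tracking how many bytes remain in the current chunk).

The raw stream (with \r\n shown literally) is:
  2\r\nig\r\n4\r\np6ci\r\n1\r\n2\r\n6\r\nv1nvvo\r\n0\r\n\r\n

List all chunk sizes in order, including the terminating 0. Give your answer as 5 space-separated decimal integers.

Chunk 1: stream[0..1]='2' size=0x2=2, data at stream[3..5]='ig' -> body[0..2], body so far='ig'
Chunk 2: stream[7..8]='4' size=0x4=4, data at stream[10..14]='p6ci' -> body[2..6], body so far='igp6ci'
Chunk 3: stream[16..17]='1' size=0x1=1, data at stream[19..20]='2' -> body[6..7], body so far='igp6ci2'
Chunk 4: stream[22..23]='6' size=0x6=6, data at stream[25..31]='v1nvvo' -> body[7..13], body so far='igp6ci2v1nvvo'
Chunk 5: stream[33..34]='0' size=0 (terminator). Final body='igp6ci2v1nvvo' (13 bytes)

Answer: 2 4 1 6 0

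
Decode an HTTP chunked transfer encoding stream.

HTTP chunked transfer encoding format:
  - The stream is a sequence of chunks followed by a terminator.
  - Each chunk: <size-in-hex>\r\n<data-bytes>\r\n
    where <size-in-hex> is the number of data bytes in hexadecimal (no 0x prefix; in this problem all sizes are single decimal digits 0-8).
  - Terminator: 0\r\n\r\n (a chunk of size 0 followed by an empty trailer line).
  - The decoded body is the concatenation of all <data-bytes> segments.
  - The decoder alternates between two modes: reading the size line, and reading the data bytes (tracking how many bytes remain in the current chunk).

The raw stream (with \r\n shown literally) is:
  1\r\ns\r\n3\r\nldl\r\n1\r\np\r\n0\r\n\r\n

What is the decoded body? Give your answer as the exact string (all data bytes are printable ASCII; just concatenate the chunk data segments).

Answer: sldlp

Derivation:
Chunk 1: stream[0..1]='1' size=0x1=1, data at stream[3..4]='s' -> body[0..1], body so far='s'
Chunk 2: stream[6..7]='3' size=0x3=3, data at stream[9..12]='ldl' -> body[1..4], body so far='sldl'
Chunk 3: stream[14..15]='1' size=0x1=1, data at stream[17..18]='p' -> body[4..5], body so far='sldlp'
Chunk 4: stream[20..21]='0' size=0 (terminator). Final body='sldlp' (5 bytes)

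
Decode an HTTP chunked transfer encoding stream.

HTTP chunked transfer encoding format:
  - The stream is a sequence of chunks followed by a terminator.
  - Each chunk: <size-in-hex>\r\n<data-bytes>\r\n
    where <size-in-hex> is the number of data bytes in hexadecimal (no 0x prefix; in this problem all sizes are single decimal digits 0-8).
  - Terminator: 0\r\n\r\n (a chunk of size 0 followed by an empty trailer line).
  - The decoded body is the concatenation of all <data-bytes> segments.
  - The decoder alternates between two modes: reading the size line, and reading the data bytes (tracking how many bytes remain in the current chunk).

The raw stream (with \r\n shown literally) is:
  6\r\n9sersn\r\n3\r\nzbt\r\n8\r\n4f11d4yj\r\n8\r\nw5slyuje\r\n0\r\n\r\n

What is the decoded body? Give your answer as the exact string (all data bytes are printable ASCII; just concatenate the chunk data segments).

Chunk 1: stream[0..1]='6' size=0x6=6, data at stream[3..9]='9sersn' -> body[0..6], body so far='9sersn'
Chunk 2: stream[11..12]='3' size=0x3=3, data at stream[14..17]='zbt' -> body[6..9], body so far='9sersnzbt'
Chunk 3: stream[19..20]='8' size=0x8=8, data at stream[22..30]='4f11d4yj' -> body[9..17], body so far='9sersnzbt4f11d4yj'
Chunk 4: stream[32..33]='8' size=0x8=8, data at stream[35..43]='w5slyuje' -> body[17..25], body so far='9sersnzbt4f11d4yjw5slyuje'
Chunk 5: stream[45..46]='0' size=0 (terminator). Final body='9sersnzbt4f11d4yjw5slyuje' (25 bytes)

Answer: 9sersnzbt4f11d4yjw5slyuje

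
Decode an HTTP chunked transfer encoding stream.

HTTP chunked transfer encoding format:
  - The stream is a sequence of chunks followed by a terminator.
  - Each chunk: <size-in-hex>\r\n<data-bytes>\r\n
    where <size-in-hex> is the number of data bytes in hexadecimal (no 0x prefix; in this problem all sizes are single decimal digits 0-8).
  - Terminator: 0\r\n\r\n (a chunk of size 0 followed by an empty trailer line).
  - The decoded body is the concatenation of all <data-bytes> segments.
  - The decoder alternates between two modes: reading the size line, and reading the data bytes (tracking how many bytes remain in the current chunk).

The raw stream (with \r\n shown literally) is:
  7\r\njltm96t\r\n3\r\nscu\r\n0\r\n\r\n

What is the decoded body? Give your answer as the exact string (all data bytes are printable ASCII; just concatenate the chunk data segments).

Answer: jltm96tscu

Derivation:
Chunk 1: stream[0..1]='7' size=0x7=7, data at stream[3..10]='jltm96t' -> body[0..7], body so far='jltm96t'
Chunk 2: stream[12..13]='3' size=0x3=3, data at stream[15..18]='scu' -> body[7..10], body so far='jltm96tscu'
Chunk 3: stream[20..21]='0' size=0 (terminator). Final body='jltm96tscu' (10 bytes)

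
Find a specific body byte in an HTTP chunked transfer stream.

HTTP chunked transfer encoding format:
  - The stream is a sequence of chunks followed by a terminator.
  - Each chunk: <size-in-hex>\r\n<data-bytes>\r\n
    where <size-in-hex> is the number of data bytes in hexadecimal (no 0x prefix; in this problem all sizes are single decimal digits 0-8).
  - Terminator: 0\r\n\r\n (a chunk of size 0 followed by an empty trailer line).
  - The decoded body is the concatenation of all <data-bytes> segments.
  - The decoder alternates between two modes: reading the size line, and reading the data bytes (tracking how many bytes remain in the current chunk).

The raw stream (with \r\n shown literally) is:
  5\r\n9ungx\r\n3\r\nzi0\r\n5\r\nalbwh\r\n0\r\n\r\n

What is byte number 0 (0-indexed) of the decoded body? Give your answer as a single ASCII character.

Chunk 1: stream[0..1]='5' size=0x5=5, data at stream[3..8]='9ungx' -> body[0..5], body so far='9ungx'
Chunk 2: stream[10..11]='3' size=0x3=3, data at stream[13..16]='zi0' -> body[5..8], body so far='9ungxzi0'
Chunk 3: stream[18..19]='5' size=0x5=5, data at stream[21..26]='albwh' -> body[8..13], body so far='9ungxzi0albwh'
Chunk 4: stream[28..29]='0' size=0 (terminator). Final body='9ungxzi0albwh' (13 bytes)
Body byte 0 = '9'

Answer: 9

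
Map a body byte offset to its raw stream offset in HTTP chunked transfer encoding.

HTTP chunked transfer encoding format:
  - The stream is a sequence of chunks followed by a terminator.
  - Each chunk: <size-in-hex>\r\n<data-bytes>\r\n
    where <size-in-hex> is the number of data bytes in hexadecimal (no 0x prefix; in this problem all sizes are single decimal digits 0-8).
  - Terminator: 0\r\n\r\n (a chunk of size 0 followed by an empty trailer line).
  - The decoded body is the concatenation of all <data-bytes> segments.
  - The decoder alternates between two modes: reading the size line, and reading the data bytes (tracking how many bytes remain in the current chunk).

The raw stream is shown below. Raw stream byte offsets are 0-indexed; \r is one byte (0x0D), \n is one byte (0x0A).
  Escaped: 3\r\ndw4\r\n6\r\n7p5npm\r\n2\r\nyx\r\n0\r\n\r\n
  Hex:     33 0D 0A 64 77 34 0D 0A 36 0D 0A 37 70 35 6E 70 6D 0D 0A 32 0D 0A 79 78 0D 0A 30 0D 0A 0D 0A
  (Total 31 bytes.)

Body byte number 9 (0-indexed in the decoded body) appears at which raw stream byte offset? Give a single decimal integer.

Chunk 1: stream[0..1]='3' size=0x3=3, data at stream[3..6]='dw4' -> body[0..3], body so far='dw4'
Chunk 2: stream[8..9]='6' size=0x6=6, data at stream[11..17]='7p5npm' -> body[3..9], body so far='dw47p5npm'
Chunk 3: stream[19..20]='2' size=0x2=2, data at stream[22..24]='yx' -> body[9..11], body so far='dw47p5npmyx'
Chunk 4: stream[26..27]='0' size=0 (terminator). Final body='dw47p5npmyx' (11 bytes)
Body byte 9 at stream offset 22

Answer: 22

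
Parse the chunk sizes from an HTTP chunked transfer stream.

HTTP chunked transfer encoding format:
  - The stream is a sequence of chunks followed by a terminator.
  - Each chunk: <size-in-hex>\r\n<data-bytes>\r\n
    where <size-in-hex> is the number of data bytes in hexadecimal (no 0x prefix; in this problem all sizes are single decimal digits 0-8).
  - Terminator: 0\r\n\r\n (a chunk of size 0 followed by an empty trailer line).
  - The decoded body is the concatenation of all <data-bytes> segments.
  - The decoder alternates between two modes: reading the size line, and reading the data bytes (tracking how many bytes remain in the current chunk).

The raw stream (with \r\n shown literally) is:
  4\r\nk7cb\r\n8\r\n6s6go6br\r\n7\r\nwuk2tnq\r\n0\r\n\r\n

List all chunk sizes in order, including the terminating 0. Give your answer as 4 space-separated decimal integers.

Answer: 4 8 7 0

Derivation:
Chunk 1: stream[0..1]='4' size=0x4=4, data at stream[3..7]='k7cb' -> body[0..4], body so far='k7cb'
Chunk 2: stream[9..10]='8' size=0x8=8, data at stream[12..20]='6s6go6br' -> body[4..12], body so far='k7cb6s6go6br'
Chunk 3: stream[22..23]='7' size=0x7=7, data at stream[25..32]='wuk2tnq' -> body[12..19], body so far='k7cb6s6go6brwuk2tnq'
Chunk 4: stream[34..35]='0' size=0 (terminator). Final body='k7cb6s6go6brwuk2tnq' (19 bytes)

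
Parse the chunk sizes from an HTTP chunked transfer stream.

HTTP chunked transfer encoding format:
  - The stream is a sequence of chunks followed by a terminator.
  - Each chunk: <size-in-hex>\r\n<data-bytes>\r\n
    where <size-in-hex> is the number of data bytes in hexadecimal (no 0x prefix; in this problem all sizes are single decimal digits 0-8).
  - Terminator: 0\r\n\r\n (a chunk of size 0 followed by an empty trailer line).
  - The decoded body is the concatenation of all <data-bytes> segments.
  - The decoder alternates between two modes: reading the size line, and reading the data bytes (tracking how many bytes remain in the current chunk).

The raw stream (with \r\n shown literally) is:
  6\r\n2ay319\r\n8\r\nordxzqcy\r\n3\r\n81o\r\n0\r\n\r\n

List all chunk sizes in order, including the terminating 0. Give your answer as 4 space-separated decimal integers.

Answer: 6 8 3 0

Derivation:
Chunk 1: stream[0..1]='6' size=0x6=6, data at stream[3..9]='2ay319' -> body[0..6], body so far='2ay319'
Chunk 2: stream[11..12]='8' size=0x8=8, data at stream[14..22]='ordxzqcy' -> body[6..14], body so far='2ay319ordxzqcy'
Chunk 3: stream[24..25]='3' size=0x3=3, data at stream[27..30]='81o' -> body[14..17], body so far='2ay319ordxzqcy81o'
Chunk 4: stream[32..33]='0' size=0 (terminator). Final body='2ay319ordxzqcy81o' (17 bytes)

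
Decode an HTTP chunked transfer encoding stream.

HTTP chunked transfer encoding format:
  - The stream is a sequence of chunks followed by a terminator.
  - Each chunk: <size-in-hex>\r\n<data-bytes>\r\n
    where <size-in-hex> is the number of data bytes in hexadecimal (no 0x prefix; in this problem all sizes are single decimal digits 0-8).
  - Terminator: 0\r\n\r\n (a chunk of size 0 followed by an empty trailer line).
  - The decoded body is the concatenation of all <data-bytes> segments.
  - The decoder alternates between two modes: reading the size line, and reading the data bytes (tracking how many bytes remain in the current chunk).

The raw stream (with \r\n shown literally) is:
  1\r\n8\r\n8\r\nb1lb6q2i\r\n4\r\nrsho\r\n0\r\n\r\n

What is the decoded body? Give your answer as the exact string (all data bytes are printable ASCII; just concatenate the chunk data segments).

Chunk 1: stream[0..1]='1' size=0x1=1, data at stream[3..4]='8' -> body[0..1], body so far='8'
Chunk 2: stream[6..7]='8' size=0x8=8, data at stream[9..17]='b1lb6q2i' -> body[1..9], body so far='8b1lb6q2i'
Chunk 3: stream[19..20]='4' size=0x4=4, data at stream[22..26]='rsho' -> body[9..13], body so far='8b1lb6q2irsho'
Chunk 4: stream[28..29]='0' size=0 (terminator). Final body='8b1lb6q2irsho' (13 bytes)

Answer: 8b1lb6q2irsho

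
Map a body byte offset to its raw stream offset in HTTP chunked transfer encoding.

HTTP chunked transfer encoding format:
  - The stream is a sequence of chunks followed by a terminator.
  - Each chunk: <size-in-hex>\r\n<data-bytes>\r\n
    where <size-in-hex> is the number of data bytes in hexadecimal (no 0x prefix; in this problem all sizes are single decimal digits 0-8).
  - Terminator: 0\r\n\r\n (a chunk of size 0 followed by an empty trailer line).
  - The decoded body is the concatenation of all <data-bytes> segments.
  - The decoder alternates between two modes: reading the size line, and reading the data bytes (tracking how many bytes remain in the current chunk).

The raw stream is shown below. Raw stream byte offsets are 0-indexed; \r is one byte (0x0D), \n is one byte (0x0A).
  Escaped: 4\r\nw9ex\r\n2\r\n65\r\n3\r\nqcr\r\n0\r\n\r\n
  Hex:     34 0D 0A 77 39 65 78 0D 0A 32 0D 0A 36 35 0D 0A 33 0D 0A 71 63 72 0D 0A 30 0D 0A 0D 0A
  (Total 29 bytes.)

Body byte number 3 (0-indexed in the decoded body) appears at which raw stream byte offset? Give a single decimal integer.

Answer: 6

Derivation:
Chunk 1: stream[0..1]='4' size=0x4=4, data at stream[3..7]='w9ex' -> body[0..4], body so far='w9ex'
Chunk 2: stream[9..10]='2' size=0x2=2, data at stream[12..14]='65' -> body[4..6], body so far='w9ex65'
Chunk 3: stream[16..17]='3' size=0x3=3, data at stream[19..22]='qcr' -> body[6..9], body so far='w9ex65qcr'
Chunk 4: stream[24..25]='0' size=0 (terminator). Final body='w9ex65qcr' (9 bytes)
Body byte 3 at stream offset 6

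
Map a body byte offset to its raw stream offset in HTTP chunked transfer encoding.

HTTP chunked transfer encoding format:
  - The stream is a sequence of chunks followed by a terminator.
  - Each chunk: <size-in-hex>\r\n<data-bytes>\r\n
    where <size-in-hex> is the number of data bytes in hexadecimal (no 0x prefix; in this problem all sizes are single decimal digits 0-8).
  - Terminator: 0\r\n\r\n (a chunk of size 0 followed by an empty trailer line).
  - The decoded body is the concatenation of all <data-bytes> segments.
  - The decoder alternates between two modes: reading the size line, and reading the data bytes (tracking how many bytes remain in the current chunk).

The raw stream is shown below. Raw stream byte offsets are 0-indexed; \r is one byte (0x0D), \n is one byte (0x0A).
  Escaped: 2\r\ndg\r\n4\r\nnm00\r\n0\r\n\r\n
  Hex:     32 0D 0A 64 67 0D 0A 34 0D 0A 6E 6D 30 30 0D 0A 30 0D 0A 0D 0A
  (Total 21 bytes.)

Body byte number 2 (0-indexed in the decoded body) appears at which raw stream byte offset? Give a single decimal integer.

Chunk 1: stream[0..1]='2' size=0x2=2, data at stream[3..5]='dg' -> body[0..2], body so far='dg'
Chunk 2: stream[7..8]='4' size=0x4=4, data at stream[10..14]='nm00' -> body[2..6], body so far='dgnm00'
Chunk 3: stream[16..17]='0' size=0 (terminator). Final body='dgnm00' (6 bytes)
Body byte 2 at stream offset 10

Answer: 10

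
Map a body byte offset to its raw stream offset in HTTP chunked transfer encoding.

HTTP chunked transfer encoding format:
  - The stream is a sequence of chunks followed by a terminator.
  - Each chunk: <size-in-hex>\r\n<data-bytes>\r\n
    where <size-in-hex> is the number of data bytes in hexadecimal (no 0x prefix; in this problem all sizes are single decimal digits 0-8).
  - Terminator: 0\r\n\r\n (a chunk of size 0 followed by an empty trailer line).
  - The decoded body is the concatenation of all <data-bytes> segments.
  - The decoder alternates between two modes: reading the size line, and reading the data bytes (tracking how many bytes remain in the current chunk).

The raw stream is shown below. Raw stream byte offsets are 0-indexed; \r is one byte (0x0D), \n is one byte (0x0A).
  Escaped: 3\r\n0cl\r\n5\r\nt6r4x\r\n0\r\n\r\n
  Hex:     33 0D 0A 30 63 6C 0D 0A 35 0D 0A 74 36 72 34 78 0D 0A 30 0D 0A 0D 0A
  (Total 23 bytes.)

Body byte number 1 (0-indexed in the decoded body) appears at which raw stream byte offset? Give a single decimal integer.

Chunk 1: stream[0..1]='3' size=0x3=3, data at stream[3..6]='0cl' -> body[0..3], body so far='0cl'
Chunk 2: stream[8..9]='5' size=0x5=5, data at stream[11..16]='t6r4x' -> body[3..8], body so far='0clt6r4x'
Chunk 3: stream[18..19]='0' size=0 (terminator). Final body='0clt6r4x' (8 bytes)
Body byte 1 at stream offset 4

Answer: 4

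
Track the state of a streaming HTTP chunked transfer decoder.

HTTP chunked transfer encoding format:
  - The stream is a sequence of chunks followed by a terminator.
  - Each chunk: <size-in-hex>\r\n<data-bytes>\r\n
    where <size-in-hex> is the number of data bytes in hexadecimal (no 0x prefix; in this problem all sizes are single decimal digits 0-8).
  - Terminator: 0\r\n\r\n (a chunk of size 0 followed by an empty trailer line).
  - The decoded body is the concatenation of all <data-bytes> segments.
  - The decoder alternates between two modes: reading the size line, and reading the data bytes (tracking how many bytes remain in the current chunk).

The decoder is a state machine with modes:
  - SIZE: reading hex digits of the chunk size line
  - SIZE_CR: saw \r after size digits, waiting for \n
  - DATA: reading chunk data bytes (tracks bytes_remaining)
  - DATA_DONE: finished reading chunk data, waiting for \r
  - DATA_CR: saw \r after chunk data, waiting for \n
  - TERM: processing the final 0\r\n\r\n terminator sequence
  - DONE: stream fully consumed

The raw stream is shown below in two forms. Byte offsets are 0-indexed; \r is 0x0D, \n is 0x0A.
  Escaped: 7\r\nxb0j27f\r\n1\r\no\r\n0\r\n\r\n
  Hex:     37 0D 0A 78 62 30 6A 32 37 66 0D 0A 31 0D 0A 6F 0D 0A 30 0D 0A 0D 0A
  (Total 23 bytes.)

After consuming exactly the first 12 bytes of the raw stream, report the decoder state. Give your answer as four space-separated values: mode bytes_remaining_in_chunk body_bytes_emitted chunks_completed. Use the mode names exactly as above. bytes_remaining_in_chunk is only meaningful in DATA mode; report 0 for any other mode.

Answer: SIZE 0 7 1

Derivation:
Byte 0 = '7': mode=SIZE remaining=0 emitted=0 chunks_done=0
Byte 1 = 0x0D: mode=SIZE_CR remaining=0 emitted=0 chunks_done=0
Byte 2 = 0x0A: mode=DATA remaining=7 emitted=0 chunks_done=0
Byte 3 = 'x': mode=DATA remaining=6 emitted=1 chunks_done=0
Byte 4 = 'b': mode=DATA remaining=5 emitted=2 chunks_done=0
Byte 5 = '0': mode=DATA remaining=4 emitted=3 chunks_done=0
Byte 6 = 'j': mode=DATA remaining=3 emitted=4 chunks_done=0
Byte 7 = '2': mode=DATA remaining=2 emitted=5 chunks_done=0
Byte 8 = '7': mode=DATA remaining=1 emitted=6 chunks_done=0
Byte 9 = 'f': mode=DATA_DONE remaining=0 emitted=7 chunks_done=0
Byte 10 = 0x0D: mode=DATA_CR remaining=0 emitted=7 chunks_done=0
Byte 11 = 0x0A: mode=SIZE remaining=0 emitted=7 chunks_done=1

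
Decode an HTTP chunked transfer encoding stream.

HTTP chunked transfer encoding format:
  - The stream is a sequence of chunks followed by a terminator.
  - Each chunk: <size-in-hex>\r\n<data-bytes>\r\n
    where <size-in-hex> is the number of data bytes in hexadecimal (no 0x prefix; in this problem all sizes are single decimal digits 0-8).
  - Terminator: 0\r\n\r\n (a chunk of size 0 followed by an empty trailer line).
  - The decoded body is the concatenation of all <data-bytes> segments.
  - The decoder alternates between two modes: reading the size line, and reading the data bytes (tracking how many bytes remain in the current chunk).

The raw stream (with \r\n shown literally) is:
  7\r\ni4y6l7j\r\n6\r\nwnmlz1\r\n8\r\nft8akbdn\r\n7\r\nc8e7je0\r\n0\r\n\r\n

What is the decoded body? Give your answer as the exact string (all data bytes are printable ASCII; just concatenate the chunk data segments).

Chunk 1: stream[0..1]='7' size=0x7=7, data at stream[3..10]='i4y6l7j' -> body[0..7], body so far='i4y6l7j'
Chunk 2: stream[12..13]='6' size=0x6=6, data at stream[15..21]='wnmlz1' -> body[7..13], body so far='i4y6l7jwnmlz1'
Chunk 3: stream[23..24]='8' size=0x8=8, data at stream[26..34]='ft8akbdn' -> body[13..21], body so far='i4y6l7jwnmlz1ft8akbdn'
Chunk 4: stream[36..37]='7' size=0x7=7, data at stream[39..46]='c8e7je0' -> body[21..28], body so far='i4y6l7jwnmlz1ft8akbdnc8e7je0'
Chunk 5: stream[48..49]='0' size=0 (terminator). Final body='i4y6l7jwnmlz1ft8akbdnc8e7je0' (28 bytes)

Answer: i4y6l7jwnmlz1ft8akbdnc8e7je0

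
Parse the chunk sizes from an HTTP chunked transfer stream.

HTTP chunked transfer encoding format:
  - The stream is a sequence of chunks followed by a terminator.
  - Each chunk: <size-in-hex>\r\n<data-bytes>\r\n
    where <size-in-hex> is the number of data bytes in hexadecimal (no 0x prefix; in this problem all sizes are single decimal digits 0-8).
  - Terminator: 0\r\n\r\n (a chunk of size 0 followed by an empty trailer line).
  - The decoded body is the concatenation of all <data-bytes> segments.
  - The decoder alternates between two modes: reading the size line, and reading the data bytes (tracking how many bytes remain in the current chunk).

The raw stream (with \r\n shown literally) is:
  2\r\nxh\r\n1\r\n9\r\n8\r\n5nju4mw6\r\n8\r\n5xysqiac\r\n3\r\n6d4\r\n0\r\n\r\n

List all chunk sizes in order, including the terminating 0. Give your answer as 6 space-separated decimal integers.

Answer: 2 1 8 8 3 0

Derivation:
Chunk 1: stream[0..1]='2' size=0x2=2, data at stream[3..5]='xh' -> body[0..2], body so far='xh'
Chunk 2: stream[7..8]='1' size=0x1=1, data at stream[10..11]='9' -> body[2..3], body so far='xh9'
Chunk 3: stream[13..14]='8' size=0x8=8, data at stream[16..24]='5nju4mw6' -> body[3..11], body so far='xh95nju4mw6'
Chunk 4: stream[26..27]='8' size=0x8=8, data at stream[29..37]='5xysqiac' -> body[11..19], body so far='xh95nju4mw65xysqiac'
Chunk 5: stream[39..40]='3' size=0x3=3, data at stream[42..45]='6d4' -> body[19..22], body so far='xh95nju4mw65xysqiac6d4'
Chunk 6: stream[47..48]='0' size=0 (terminator). Final body='xh95nju4mw65xysqiac6d4' (22 bytes)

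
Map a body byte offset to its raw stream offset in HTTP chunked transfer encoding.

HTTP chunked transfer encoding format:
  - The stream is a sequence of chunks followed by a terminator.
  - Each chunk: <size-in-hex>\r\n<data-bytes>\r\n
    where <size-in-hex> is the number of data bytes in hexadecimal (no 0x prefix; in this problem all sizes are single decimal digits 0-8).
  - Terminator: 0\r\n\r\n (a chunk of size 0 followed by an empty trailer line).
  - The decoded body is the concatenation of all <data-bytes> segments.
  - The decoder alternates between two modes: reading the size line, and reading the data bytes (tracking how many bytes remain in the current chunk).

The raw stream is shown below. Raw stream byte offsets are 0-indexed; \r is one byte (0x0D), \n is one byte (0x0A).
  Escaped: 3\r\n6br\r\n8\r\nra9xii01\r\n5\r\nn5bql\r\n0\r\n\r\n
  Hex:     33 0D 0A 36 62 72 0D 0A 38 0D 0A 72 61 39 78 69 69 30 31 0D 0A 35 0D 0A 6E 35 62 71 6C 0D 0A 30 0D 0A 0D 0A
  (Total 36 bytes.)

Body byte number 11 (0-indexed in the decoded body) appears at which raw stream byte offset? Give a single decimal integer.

Chunk 1: stream[0..1]='3' size=0x3=3, data at stream[3..6]='6br' -> body[0..3], body so far='6br'
Chunk 2: stream[8..9]='8' size=0x8=8, data at stream[11..19]='ra9xii01' -> body[3..11], body so far='6brra9xii01'
Chunk 3: stream[21..22]='5' size=0x5=5, data at stream[24..29]='n5bql' -> body[11..16], body so far='6brra9xii01n5bql'
Chunk 4: stream[31..32]='0' size=0 (terminator). Final body='6brra9xii01n5bql' (16 bytes)
Body byte 11 at stream offset 24

Answer: 24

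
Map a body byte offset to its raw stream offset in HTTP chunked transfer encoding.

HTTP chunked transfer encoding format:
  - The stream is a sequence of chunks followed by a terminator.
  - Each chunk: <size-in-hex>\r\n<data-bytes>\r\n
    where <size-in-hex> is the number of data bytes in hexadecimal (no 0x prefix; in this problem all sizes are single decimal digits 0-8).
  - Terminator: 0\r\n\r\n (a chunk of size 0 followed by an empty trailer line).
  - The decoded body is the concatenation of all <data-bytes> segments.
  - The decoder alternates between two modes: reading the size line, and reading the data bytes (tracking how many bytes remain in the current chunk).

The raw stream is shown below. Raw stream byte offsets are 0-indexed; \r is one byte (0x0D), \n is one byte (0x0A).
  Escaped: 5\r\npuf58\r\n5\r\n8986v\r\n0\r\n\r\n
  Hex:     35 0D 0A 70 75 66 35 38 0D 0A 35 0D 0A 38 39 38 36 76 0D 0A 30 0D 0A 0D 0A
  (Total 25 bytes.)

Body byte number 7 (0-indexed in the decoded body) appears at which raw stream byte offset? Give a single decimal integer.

Chunk 1: stream[0..1]='5' size=0x5=5, data at stream[3..8]='puf58' -> body[0..5], body so far='puf58'
Chunk 2: stream[10..11]='5' size=0x5=5, data at stream[13..18]='8986v' -> body[5..10], body so far='puf588986v'
Chunk 3: stream[20..21]='0' size=0 (terminator). Final body='puf588986v' (10 bytes)
Body byte 7 at stream offset 15

Answer: 15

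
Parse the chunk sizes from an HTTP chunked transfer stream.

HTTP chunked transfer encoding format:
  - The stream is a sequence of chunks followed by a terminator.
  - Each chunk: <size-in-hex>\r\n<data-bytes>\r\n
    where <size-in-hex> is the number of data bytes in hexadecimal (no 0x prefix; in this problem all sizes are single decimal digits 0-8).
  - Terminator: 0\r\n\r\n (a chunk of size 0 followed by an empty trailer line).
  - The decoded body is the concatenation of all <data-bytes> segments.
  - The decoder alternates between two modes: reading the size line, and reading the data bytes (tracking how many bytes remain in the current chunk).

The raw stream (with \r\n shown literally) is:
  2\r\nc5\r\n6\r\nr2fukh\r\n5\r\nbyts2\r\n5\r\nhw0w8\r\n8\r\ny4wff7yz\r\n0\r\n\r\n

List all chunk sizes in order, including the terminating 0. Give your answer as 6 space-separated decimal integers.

Answer: 2 6 5 5 8 0

Derivation:
Chunk 1: stream[0..1]='2' size=0x2=2, data at stream[3..5]='c5' -> body[0..2], body so far='c5'
Chunk 2: stream[7..8]='6' size=0x6=6, data at stream[10..16]='r2fukh' -> body[2..8], body so far='c5r2fukh'
Chunk 3: stream[18..19]='5' size=0x5=5, data at stream[21..26]='byts2' -> body[8..13], body so far='c5r2fukhbyts2'
Chunk 4: stream[28..29]='5' size=0x5=5, data at stream[31..36]='hw0w8' -> body[13..18], body so far='c5r2fukhbyts2hw0w8'
Chunk 5: stream[38..39]='8' size=0x8=8, data at stream[41..49]='y4wff7yz' -> body[18..26], body so far='c5r2fukhbyts2hw0w8y4wff7yz'
Chunk 6: stream[51..52]='0' size=0 (terminator). Final body='c5r2fukhbyts2hw0w8y4wff7yz' (26 bytes)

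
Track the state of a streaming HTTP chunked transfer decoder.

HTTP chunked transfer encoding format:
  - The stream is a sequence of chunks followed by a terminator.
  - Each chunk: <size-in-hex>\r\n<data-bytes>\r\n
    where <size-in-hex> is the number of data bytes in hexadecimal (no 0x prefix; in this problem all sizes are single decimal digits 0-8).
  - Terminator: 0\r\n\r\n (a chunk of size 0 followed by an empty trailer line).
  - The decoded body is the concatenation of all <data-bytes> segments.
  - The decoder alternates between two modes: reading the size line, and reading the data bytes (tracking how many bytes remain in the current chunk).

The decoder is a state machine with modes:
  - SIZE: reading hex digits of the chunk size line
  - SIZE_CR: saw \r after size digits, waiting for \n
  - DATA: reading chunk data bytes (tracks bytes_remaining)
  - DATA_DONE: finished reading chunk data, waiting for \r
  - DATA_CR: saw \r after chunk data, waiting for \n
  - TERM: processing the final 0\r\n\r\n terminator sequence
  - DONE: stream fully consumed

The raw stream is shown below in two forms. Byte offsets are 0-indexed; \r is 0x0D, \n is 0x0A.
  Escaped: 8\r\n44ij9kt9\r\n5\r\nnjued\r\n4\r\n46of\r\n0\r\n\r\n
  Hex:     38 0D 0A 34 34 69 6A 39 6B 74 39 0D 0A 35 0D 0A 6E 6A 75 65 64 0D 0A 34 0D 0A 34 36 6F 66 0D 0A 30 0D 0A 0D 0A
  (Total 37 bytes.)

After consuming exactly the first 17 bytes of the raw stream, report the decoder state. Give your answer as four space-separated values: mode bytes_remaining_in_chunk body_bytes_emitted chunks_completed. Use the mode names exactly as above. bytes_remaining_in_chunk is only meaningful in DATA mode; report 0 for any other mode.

Answer: DATA 4 9 1

Derivation:
Byte 0 = '8': mode=SIZE remaining=0 emitted=0 chunks_done=0
Byte 1 = 0x0D: mode=SIZE_CR remaining=0 emitted=0 chunks_done=0
Byte 2 = 0x0A: mode=DATA remaining=8 emitted=0 chunks_done=0
Byte 3 = '4': mode=DATA remaining=7 emitted=1 chunks_done=0
Byte 4 = '4': mode=DATA remaining=6 emitted=2 chunks_done=0
Byte 5 = 'i': mode=DATA remaining=5 emitted=3 chunks_done=0
Byte 6 = 'j': mode=DATA remaining=4 emitted=4 chunks_done=0
Byte 7 = '9': mode=DATA remaining=3 emitted=5 chunks_done=0
Byte 8 = 'k': mode=DATA remaining=2 emitted=6 chunks_done=0
Byte 9 = 't': mode=DATA remaining=1 emitted=7 chunks_done=0
Byte 10 = '9': mode=DATA_DONE remaining=0 emitted=8 chunks_done=0
Byte 11 = 0x0D: mode=DATA_CR remaining=0 emitted=8 chunks_done=0
Byte 12 = 0x0A: mode=SIZE remaining=0 emitted=8 chunks_done=1
Byte 13 = '5': mode=SIZE remaining=0 emitted=8 chunks_done=1
Byte 14 = 0x0D: mode=SIZE_CR remaining=0 emitted=8 chunks_done=1
Byte 15 = 0x0A: mode=DATA remaining=5 emitted=8 chunks_done=1
Byte 16 = 'n': mode=DATA remaining=4 emitted=9 chunks_done=1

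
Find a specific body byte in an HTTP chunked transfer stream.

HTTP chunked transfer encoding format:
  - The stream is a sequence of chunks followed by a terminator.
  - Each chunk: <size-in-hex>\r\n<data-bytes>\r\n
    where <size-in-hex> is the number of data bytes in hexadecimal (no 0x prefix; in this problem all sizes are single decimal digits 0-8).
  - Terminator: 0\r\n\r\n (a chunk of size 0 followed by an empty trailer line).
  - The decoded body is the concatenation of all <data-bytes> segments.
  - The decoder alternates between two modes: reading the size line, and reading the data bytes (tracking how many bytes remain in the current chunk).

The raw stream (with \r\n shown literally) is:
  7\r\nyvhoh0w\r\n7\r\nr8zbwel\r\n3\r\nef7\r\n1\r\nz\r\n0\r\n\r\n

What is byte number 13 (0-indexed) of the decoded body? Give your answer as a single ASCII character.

Chunk 1: stream[0..1]='7' size=0x7=7, data at stream[3..10]='yvhoh0w' -> body[0..7], body so far='yvhoh0w'
Chunk 2: stream[12..13]='7' size=0x7=7, data at stream[15..22]='r8zbwel' -> body[7..14], body so far='yvhoh0wr8zbwel'
Chunk 3: stream[24..25]='3' size=0x3=3, data at stream[27..30]='ef7' -> body[14..17], body so far='yvhoh0wr8zbwelef7'
Chunk 4: stream[32..33]='1' size=0x1=1, data at stream[35..36]='z' -> body[17..18], body so far='yvhoh0wr8zbwelef7z'
Chunk 5: stream[38..39]='0' size=0 (terminator). Final body='yvhoh0wr8zbwelef7z' (18 bytes)
Body byte 13 = 'l'

Answer: l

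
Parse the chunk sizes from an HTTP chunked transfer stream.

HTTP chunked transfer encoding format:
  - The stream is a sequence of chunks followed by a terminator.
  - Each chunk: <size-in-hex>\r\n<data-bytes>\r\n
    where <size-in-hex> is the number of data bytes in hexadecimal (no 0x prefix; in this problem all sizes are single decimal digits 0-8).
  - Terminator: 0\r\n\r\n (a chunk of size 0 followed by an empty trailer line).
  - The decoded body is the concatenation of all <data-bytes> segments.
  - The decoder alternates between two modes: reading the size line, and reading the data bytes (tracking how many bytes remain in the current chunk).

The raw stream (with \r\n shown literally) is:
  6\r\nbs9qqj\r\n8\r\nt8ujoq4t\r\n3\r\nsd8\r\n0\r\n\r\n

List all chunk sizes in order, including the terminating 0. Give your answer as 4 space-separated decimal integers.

Chunk 1: stream[0..1]='6' size=0x6=6, data at stream[3..9]='bs9qqj' -> body[0..6], body so far='bs9qqj'
Chunk 2: stream[11..12]='8' size=0x8=8, data at stream[14..22]='t8ujoq4t' -> body[6..14], body so far='bs9qqjt8ujoq4t'
Chunk 3: stream[24..25]='3' size=0x3=3, data at stream[27..30]='sd8' -> body[14..17], body so far='bs9qqjt8ujoq4tsd8'
Chunk 4: stream[32..33]='0' size=0 (terminator). Final body='bs9qqjt8ujoq4tsd8' (17 bytes)

Answer: 6 8 3 0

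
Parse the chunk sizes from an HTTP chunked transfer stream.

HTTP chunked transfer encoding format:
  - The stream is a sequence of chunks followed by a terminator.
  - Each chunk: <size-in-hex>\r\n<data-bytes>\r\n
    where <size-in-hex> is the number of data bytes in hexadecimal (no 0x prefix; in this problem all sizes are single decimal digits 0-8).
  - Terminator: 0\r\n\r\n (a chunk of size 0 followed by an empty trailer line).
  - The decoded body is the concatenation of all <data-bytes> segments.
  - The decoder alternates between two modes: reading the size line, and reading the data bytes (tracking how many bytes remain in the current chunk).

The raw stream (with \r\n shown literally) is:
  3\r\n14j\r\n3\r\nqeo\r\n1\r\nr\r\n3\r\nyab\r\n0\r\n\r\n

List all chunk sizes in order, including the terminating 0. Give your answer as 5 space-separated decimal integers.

Chunk 1: stream[0..1]='3' size=0x3=3, data at stream[3..6]='14j' -> body[0..3], body so far='14j'
Chunk 2: stream[8..9]='3' size=0x3=3, data at stream[11..14]='qeo' -> body[3..6], body so far='14jqeo'
Chunk 3: stream[16..17]='1' size=0x1=1, data at stream[19..20]='r' -> body[6..7], body so far='14jqeor'
Chunk 4: stream[22..23]='3' size=0x3=3, data at stream[25..28]='yab' -> body[7..10], body so far='14jqeoryab'
Chunk 5: stream[30..31]='0' size=0 (terminator). Final body='14jqeoryab' (10 bytes)

Answer: 3 3 1 3 0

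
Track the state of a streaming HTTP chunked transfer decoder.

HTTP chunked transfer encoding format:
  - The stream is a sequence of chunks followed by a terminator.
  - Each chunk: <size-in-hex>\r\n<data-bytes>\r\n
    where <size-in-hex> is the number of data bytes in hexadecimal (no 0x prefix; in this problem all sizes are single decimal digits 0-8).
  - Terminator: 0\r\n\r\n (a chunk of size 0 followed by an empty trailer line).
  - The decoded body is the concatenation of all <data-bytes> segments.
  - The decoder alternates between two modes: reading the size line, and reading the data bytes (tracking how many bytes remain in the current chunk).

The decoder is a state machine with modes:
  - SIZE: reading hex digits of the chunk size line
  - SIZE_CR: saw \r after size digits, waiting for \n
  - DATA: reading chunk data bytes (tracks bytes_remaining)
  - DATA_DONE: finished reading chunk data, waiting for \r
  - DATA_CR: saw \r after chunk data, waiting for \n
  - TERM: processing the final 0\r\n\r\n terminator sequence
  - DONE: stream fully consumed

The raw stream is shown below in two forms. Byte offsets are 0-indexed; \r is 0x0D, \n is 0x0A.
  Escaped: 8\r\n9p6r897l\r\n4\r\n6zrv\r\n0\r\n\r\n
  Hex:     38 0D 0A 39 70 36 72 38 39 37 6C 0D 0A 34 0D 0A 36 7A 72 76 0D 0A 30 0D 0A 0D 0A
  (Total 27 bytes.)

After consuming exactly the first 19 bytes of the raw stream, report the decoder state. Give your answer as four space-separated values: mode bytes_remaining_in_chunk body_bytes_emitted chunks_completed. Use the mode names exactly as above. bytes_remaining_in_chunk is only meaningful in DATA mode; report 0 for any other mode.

Byte 0 = '8': mode=SIZE remaining=0 emitted=0 chunks_done=0
Byte 1 = 0x0D: mode=SIZE_CR remaining=0 emitted=0 chunks_done=0
Byte 2 = 0x0A: mode=DATA remaining=8 emitted=0 chunks_done=0
Byte 3 = '9': mode=DATA remaining=7 emitted=1 chunks_done=0
Byte 4 = 'p': mode=DATA remaining=6 emitted=2 chunks_done=0
Byte 5 = '6': mode=DATA remaining=5 emitted=3 chunks_done=0
Byte 6 = 'r': mode=DATA remaining=4 emitted=4 chunks_done=0
Byte 7 = '8': mode=DATA remaining=3 emitted=5 chunks_done=0
Byte 8 = '9': mode=DATA remaining=2 emitted=6 chunks_done=0
Byte 9 = '7': mode=DATA remaining=1 emitted=7 chunks_done=0
Byte 10 = 'l': mode=DATA_DONE remaining=0 emitted=8 chunks_done=0
Byte 11 = 0x0D: mode=DATA_CR remaining=0 emitted=8 chunks_done=0
Byte 12 = 0x0A: mode=SIZE remaining=0 emitted=8 chunks_done=1
Byte 13 = '4': mode=SIZE remaining=0 emitted=8 chunks_done=1
Byte 14 = 0x0D: mode=SIZE_CR remaining=0 emitted=8 chunks_done=1
Byte 15 = 0x0A: mode=DATA remaining=4 emitted=8 chunks_done=1
Byte 16 = '6': mode=DATA remaining=3 emitted=9 chunks_done=1
Byte 17 = 'z': mode=DATA remaining=2 emitted=10 chunks_done=1
Byte 18 = 'r': mode=DATA remaining=1 emitted=11 chunks_done=1

Answer: DATA 1 11 1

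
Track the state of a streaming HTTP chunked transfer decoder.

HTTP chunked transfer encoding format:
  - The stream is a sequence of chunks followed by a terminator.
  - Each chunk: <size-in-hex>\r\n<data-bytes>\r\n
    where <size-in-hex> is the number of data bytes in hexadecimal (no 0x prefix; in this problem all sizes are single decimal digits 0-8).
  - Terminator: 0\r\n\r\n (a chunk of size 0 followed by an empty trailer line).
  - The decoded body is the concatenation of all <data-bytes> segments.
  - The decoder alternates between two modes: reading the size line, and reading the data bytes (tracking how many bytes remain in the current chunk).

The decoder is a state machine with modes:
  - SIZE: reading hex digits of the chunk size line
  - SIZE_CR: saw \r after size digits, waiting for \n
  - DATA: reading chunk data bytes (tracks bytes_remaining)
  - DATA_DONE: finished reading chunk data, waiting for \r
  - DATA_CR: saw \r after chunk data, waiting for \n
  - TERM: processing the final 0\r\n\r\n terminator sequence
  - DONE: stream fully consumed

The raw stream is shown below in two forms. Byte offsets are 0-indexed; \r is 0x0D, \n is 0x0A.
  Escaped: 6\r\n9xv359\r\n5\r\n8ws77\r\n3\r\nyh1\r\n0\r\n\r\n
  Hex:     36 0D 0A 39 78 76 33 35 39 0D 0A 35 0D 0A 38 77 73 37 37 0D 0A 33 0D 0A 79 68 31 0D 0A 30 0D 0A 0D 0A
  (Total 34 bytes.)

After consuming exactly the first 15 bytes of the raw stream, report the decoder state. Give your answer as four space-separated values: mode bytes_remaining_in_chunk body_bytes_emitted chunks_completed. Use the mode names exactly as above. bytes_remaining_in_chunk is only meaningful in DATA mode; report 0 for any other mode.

Byte 0 = '6': mode=SIZE remaining=0 emitted=0 chunks_done=0
Byte 1 = 0x0D: mode=SIZE_CR remaining=0 emitted=0 chunks_done=0
Byte 2 = 0x0A: mode=DATA remaining=6 emitted=0 chunks_done=0
Byte 3 = '9': mode=DATA remaining=5 emitted=1 chunks_done=0
Byte 4 = 'x': mode=DATA remaining=4 emitted=2 chunks_done=0
Byte 5 = 'v': mode=DATA remaining=3 emitted=3 chunks_done=0
Byte 6 = '3': mode=DATA remaining=2 emitted=4 chunks_done=0
Byte 7 = '5': mode=DATA remaining=1 emitted=5 chunks_done=0
Byte 8 = '9': mode=DATA_DONE remaining=0 emitted=6 chunks_done=0
Byte 9 = 0x0D: mode=DATA_CR remaining=0 emitted=6 chunks_done=0
Byte 10 = 0x0A: mode=SIZE remaining=0 emitted=6 chunks_done=1
Byte 11 = '5': mode=SIZE remaining=0 emitted=6 chunks_done=1
Byte 12 = 0x0D: mode=SIZE_CR remaining=0 emitted=6 chunks_done=1
Byte 13 = 0x0A: mode=DATA remaining=5 emitted=6 chunks_done=1
Byte 14 = '8': mode=DATA remaining=4 emitted=7 chunks_done=1

Answer: DATA 4 7 1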